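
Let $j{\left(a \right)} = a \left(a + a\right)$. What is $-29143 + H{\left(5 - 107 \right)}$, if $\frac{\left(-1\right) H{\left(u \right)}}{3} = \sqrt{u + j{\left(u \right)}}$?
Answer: $-29143 - 3 \sqrt{20706} \approx -29575.0$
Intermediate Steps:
$j{\left(a \right)} = 2 a^{2}$ ($j{\left(a \right)} = a 2 a = 2 a^{2}$)
$H{\left(u \right)} = - 3 \sqrt{u + 2 u^{2}}$
$-29143 + H{\left(5 - 107 \right)} = -29143 - 3 \sqrt{\left(5 - 107\right) \left(1 + 2 \left(5 - 107\right)\right)} = -29143 - 3 \sqrt{- 102 \left(1 + 2 \left(-102\right)\right)} = -29143 - 3 \sqrt{- 102 \left(1 - 204\right)} = -29143 - 3 \sqrt{\left(-102\right) \left(-203\right)} = -29143 - 3 \sqrt{20706}$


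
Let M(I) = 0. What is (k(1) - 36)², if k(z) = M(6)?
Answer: 1296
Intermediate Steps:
k(z) = 0
(k(1) - 36)² = (0 - 36)² = (-36)² = 1296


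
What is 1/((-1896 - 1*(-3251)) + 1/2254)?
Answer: 2254/3054171 ≈ 0.00073801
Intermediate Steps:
1/((-1896 - 1*(-3251)) + 1/2254) = 1/((-1896 + 3251) + 1/2254) = 1/(1355 + 1/2254) = 1/(3054171/2254) = 2254/3054171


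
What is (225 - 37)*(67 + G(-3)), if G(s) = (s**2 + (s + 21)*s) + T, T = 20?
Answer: 7896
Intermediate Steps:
G(s) = 20 + s**2 + s*(21 + s) (G(s) = (s**2 + (s + 21)*s) + 20 = (s**2 + (21 + s)*s) + 20 = (s**2 + s*(21 + s)) + 20 = 20 + s**2 + s*(21 + s))
(225 - 37)*(67 + G(-3)) = (225 - 37)*(67 + (20 + 2*(-3)**2 + 21*(-3))) = 188*(67 + (20 + 2*9 - 63)) = 188*(67 + (20 + 18 - 63)) = 188*(67 - 25) = 188*42 = 7896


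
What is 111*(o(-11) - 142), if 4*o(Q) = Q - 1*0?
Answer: -64269/4 ≈ -16067.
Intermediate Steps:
o(Q) = Q/4 (o(Q) = (Q - 1*0)/4 = (Q + 0)/4 = Q/4)
111*(o(-11) - 142) = 111*((1/4)*(-11) - 142) = 111*(-11/4 - 142) = 111*(-579/4) = -64269/4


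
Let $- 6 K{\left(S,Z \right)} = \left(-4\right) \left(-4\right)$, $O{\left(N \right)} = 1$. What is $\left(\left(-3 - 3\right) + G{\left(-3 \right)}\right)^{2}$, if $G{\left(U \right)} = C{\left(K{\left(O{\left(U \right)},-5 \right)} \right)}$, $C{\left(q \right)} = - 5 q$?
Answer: $\frac{484}{9} \approx 53.778$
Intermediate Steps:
$K{\left(S,Z \right)} = - \frac{8}{3}$ ($K{\left(S,Z \right)} = - \frac{\left(-4\right) \left(-4\right)}{6} = \left(- \frac{1}{6}\right) 16 = - \frac{8}{3}$)
$G{\left(U \right)} = \frac{40}{3}$ ($G{\left(U \right)} = \left(-5\right) \left(- \frac{8}{3}\right) = \frac{40}{3}$)
$\left(\left(-3 - 3\right) + G{\left(-3 \right)}\right)^{2} = \left(\left(-3 - 3\right) + \frac{40}{3}\right)^{2} = \left(-6 + \frac{40}{3}\right)^{2} = \left(\frac{22}{3}\right)^{2} = \frac{484}{9}$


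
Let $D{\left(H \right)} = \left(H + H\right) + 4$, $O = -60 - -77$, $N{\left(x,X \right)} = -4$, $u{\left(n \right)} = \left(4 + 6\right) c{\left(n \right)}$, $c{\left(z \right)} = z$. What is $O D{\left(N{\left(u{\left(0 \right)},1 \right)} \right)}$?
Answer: $-68$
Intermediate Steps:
$u{\left(n \right)} = 10 n$ ($u{\left(n \right)} = \left(4 + 6\right) n = 10 n$)
$O = 17$ ($O = -60 + 77 = 17$)
$D{\left(H \right)} = 4 + 2 H$ ($D{\left(H \right)} = 2 H + 4 = 4 + 2 H$)
$O D{\left(N{\left(u{\left(0 \right)},1 \right)} \right)} = 17 \left(4 + 2 \left(-4\right)\right) = 17 \left(4 - 8\right) = 17 \left(-4\right) = -68$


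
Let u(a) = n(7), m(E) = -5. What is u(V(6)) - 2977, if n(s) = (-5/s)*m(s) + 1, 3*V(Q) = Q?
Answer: -20807/7 ≈ -2972.4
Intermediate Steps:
V(Q) = Q/3
n(s) = 1 + 25/s (n(s) = -5/s*(-5) + 1 = 25/s + 1 = 1 + 25/s)
u(a) = 32/7 (u(a) = (25 + 7)/7 = (⅐)*32 = 32/7)
u(V(6)) - 2977 = 32/7 - 2977 = -20807/7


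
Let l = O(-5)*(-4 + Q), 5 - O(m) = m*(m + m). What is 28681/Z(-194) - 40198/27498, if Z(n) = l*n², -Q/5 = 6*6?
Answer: -90767800679/62094883680 ≈ -1.4618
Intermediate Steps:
O(m) = 5 - 2*m² (O(m) = 5 - m*(m + m) = 5 - m*2*m = 5 - 2*m²)
Q = -180 (Q = -30*6 = -5*36 = -180)
l = 8280 (l = (5 - 2*(-5)²)*(-4 - 180) = (5 - 2*25)*(-184) = (5 - 50)*(-184) = -45*(-184) = 8280)
Z(n) = 8280*n²
28681/Z(-194) - 40198/27498 = 28681/((8280*(-194)²)) - 40198/27498 = 28681/((8280*37636)) - 40198*1/27498 = 28681/311626080 - 20099/13749 = 28681*(1/311626080) - 20099/13749 = 1247/13548960 - 20099/13749 = -90767800679/62094883680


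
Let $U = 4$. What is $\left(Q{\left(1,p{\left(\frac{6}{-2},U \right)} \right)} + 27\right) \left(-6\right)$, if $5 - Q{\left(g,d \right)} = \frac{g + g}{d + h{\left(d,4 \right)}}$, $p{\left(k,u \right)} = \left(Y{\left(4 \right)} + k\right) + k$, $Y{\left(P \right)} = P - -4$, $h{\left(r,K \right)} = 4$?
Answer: $-190$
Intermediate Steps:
$Y{\left(P \right)} = 4 + P$ ($Y{\left(P \right)} = P + 4 = 4 + P$)
$p{\left(k,u \right)} = 8 + 2 k$ ($p{\left(k,u \right)} = \left(\left(4 + 4\right) + k\right) + k = \left(8 + k\right) + k = 8 + 2 k$)
$Q{\left(g,d \right)} = 5 - \frac{2 g}{4 + d}$ ($Q{\left(g,d \right)} = 5 - \frac{g + g}{d + 4} = 5 - \frac{2 g}{4 + d}$)
$\left(Q{\left(1,p{\left(\frac{6}{-2},U \right)} \right)} + 27\right) \left(-6\right) = \left(\frac{20 - 2 + 5 \left(8 + 2 \frac{6}{-2}\right)}{4 + \left(8 + 2 \frac{6}{-2}\right)} + 27\right) \left(-6\right) = \left(\frac{20 - 2 + 5 \left(8 + 2 \cdot 6 \left(- \frac{1}{2}\right)\right)}{4 + \left(8 + 2 \cdot 6 \left(- \frac{1}{2}\right)\right)} + 27\right) \left(-6\right) = \left(\frac{20 - 2 + 5 \left(8 + 2 \left(-3\right)\right)}{4 + \left(8 + 2 \left(-3\right)\right)} + 27\right) \left(-6\right) = \left(\frac{20 - 2 + 5 \left(8 - 6\right)}{4 + \left(8 - 6\right)} + 27\right) \left(-6\right) = \left(\frac{20 - 2 + 5 \cdot 2}{4 + 2} + 27\right) \left(-6\right) = \left(\frac{20 - 2 + 10}{6} + 27\right) \left(-6\right) = \left(\frac{1}{6} \cdot 28 + 27\right) \left(-6\right) = \left(\frac{14}{3} + 27\right) \left(-6\right) = \frac{95}{3} \left(-6\right) = -190$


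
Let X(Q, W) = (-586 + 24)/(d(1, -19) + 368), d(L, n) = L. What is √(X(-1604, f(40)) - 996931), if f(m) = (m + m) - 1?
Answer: I*√15082592141/123 ≈ 998.46*I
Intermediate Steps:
f(m) = -1 + 2*m (f(m) = 2*m - 1 = -1 + 2*m)
X(Q, W) = -562/369 (X(Q, W) = (-586 + 24)/(1 + 368) = -562/369)
√(X(-1604, f(40)) - 996931) = √(-562/369 - 996931) = √(-367868101/369) = I*√15082592141/123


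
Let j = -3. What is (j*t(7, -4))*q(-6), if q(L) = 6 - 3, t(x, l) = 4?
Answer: -36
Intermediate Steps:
q(L) = 3
(j*t(7, -4))*q(-6) = -3*4*3 = -12*3 = -36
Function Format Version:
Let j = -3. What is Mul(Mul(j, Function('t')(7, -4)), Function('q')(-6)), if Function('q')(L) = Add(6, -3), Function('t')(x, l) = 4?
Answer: -36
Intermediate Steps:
Function('q')(L) = 3
Mul(Mul(j, Function('t')(7, -4)), Function('q')(-6)) = Mul(Mul(-3, 4), 3) = Mul(-12, 3) = -36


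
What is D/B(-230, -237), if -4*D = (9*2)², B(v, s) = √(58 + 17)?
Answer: -27*√3/5 ≈ -9.3531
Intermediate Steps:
B(v, s) = 5*√3 (B(v, s) = √75 = 5*√3)
D = -81 (D = -(9*2)²/4 = -¼*18² = -¼*324 = -81)
D/B(-230, -237) = -81*√3/15 = -27*√3/5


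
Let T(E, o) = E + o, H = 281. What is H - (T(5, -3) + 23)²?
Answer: -344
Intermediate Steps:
H - (T(5, -3) + 23)² = 281 - ((5 - 3) + 23)² = 281 - (2 + 23)² = 281 - 1*25² = 281 - 1*625 = 281 - 625 = -344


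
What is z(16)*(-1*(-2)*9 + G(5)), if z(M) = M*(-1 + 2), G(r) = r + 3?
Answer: 416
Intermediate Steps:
G(r) = 3 + r
z(M) = M (z(M) = M*1 = M)
z(16)*(-1*(-2)*9 + G(5)) = 16*(-1*(-2)*9 + (3 + 5)) = 16*(2*9 + 8) = 16*(18 + 8) = 16*26 = 416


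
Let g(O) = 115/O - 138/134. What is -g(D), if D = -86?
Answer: 13639/5762 ≈ 2.3671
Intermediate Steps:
g(O) = -69/67 + 115/O (g(O) = 115/O - 138*1/134 = 115/O - 69/67 = -69/67 + 115/O)
-g(D) = -(-69/67 + 115/(-86)) = -(-69/67 + 115*(-1/86)) = -(-69/67 - 115/86) = -1*(-13639/5762) = 13639/5762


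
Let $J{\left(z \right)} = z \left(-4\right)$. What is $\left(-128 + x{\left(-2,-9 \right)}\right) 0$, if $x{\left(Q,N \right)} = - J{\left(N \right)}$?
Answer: $0$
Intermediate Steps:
$J{\left(z \right)} = - 4 z$
$x{\left(Q,N \right)} = 4 N$ ($x{\left(Q,N \right)} = - \left(-4\right) N = 4 N$)
$\left(-128 + x{\left(-2,-9 \right)}\right) 0 = \left(-128 + 4 \left(-9\right)\right) 0 = \left(-128 - 36\right) 0 = \left(-164\right) 0 = 0$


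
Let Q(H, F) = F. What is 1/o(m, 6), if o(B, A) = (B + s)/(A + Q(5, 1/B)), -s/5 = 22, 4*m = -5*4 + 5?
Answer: -344/6825 ≈ -0.050403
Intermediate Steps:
m = -15/4 (m = (-5*4 + 5)/4 = (-20 + 5)/4 = (¼)*(-15) = -15/4 ≈ -3.7500)
s = -110 (s = -5*22 = -110)
o(B, A) = (-110 + B)/(A + 1/B) (o(B, A) = (B - 110)/(A + 1/B) = (-110 + B)/(A + 1/B))
1/o(m, 6) = 1/(-15*(-110 - 15/4)/(4*(1 + 6*(-15/4)))) = 1/(-15/4*(-455/4)/(1 - 45/2)) = 1/(-15/4*(-455/4)/(-43/2)) = 1/(-15/4*(-2/43)*(-455/4)) = 1/(-6825/344) = -344/6825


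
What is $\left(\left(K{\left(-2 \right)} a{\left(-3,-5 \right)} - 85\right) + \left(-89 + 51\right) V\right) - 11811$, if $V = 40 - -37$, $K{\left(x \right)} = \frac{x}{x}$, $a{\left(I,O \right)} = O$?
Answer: $-14827$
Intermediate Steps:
$K{\left(x \right)} = 1$
$V = 77$ ($V = 40 + 37 = 77$)
$\left(\left(K{\left(-2 \right)} a{\left(-3,-5 \right)} - 85\right) + \left(-89 + 51\right) V\right) - 11811 = \left(\left(1 \left(-5\right) - 85\right) + \left(-89 + 51\right) 77\right) - 11811 = \left(\left(-5 - 85\right) - 2926\right) - 11811 = \left(-90 - 2926\right) - 11811 = -3016 - 11811 = -14827$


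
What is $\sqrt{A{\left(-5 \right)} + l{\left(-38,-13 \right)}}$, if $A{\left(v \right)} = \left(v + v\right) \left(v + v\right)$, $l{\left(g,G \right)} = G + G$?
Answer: $\sqrt{74} \approx 8.6023$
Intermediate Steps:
$l{\left(g,G \right)} = 2 G$
$A{\left(v \right)} = 4 v^{2}$ ($A{\left(v \right)} = 2 v 2 v = 4 v^{2}$)
$\sqrt{A{\left(-5 \right)} + l{\left(-38,-13 \right)}} = \sqrt{4 \left(-5\right)^{2} + 2 \left(-13\right)} = \sqrt{4 \cdot 25 - 26} = \sqrt{100 - 26} = \sqrt{74}$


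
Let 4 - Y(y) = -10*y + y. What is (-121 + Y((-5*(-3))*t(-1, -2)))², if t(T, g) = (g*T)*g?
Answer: 431649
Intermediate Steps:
t(T, g) = T*g² (t(T, g) = (T*g)*g = T*g²)
Y(y) = 4 + 9*y (Y(y) = 4 - (-10*y + y) = 4 - (-9)*y = 4 + 9*y)
(-121 + Y((-5*(-3))*t(-1, -2)))² = (-121 + (4 + 9*((-5*(-3))*(-1*(-2)²))))² = (-121 + (4 + 9*(15*(-1*4))))² = (-121 + (4 + 9*(15*(-4))))² = (-121 + (4 + 9*(-60)))² = (-121 + (4 - 540))² = (-121 - 536)² = (-657)² = 431649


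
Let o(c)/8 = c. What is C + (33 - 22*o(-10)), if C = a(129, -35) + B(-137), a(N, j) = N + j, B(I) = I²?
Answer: 20656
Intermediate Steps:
o(c) = 8*c
C = 18863 (C = (129 - 35) + (-137)² = 94 + 18769 = 18863)
C + (33 - 22*o(-10)) = 18863 + (33 - 176*(-10)) = 18863 + (33 - 22*(-80)) = 18863 + (33 + 1760) = 18863 + 1793 = 20656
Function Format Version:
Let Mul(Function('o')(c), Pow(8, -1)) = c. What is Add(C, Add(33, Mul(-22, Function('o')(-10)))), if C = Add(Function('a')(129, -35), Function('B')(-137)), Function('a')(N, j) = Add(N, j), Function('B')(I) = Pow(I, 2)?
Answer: 20656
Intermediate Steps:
Function('o')(c) = Mul(8, c)
C = 18863 (C = Add(Add(129, -35), Pow(-137, 2)) = Add(94, 18769) = 18863)
Add(C, Add(33, Mul(-22, Function('o')(-10)))) = Add(18863, Add(33, Mul(-22, Mul(8, -10)))) = Add(18863, Add(33, Mul(-22, -80))) = Add(18863, Add(33, 1760)) = Add(18863, 1793) = 20656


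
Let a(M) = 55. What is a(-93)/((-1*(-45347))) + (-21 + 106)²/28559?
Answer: 329202820/1295064973 ≈ 0.25420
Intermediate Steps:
a(-93)/((-1*(-45347))) + (-21 + 106)²/28559 = 55/((-1*(-45347))) + (-21 + 106)²/28559 = 55/45347 + 85²*(1/28559) = 55*(1/45347) + 7225*(1/28559) = 55/45347 + 7225/28559 = 329202820/1295064973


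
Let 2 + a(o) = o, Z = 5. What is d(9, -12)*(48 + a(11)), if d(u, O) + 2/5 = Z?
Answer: 1311/5 ≈ 262.20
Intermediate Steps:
d(u, O) = 23/5 (d(u, O) = -⅖ + 5 = 23/5)
a(o) = -2 + o
d(9, -12)*(48 + a(11)) = 23*(48 + (-2 + 11))/5 = 23*(48 + 9)/5 = (23/5)*57 = 1311/5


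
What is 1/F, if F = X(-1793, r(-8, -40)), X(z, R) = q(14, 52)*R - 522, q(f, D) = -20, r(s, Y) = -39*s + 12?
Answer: -1/7002 ≈ -0.00014282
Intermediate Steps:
r(s, Y) = 12 - 39*s
X(z, R) = -522 - 20*R (X(z, R) = -20*R - 522 = -522 - 20*R)
F = -7002 (F = -522 - 20*(12 - 39*(-8)) = -522 - 20*(12 + 312) = -522 - 20*324 = -522 - 6480 = -7002)
1/F = 1/(-7002) = -1/7002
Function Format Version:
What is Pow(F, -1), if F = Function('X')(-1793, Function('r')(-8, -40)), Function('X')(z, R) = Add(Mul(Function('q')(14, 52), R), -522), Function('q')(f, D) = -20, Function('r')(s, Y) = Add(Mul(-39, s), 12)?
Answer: Rational(-1, 7002) ≈ -0.00014282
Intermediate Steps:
Function('r')(s, Y) = Add(12, Mul(-39, s))
Function('X')(z, R) = Add(-522, Mul(-20, R)) (Function('X')(z, R) = Add(Mul(-20, R), -522) = Add(-522, Mul(-20, R)))
F = -7002 (F = Add(-522, Mul(-20, Add(12, Mul(-39, -8)))) = Add(-522, Mul(-20, Add(12, 312))) = Add(-522, Mul(-20, 324)) = Add(-522, -6480) = -7002)
Pow(F, -1) = Pow(-7002, -1) = Rational(-1, 7002)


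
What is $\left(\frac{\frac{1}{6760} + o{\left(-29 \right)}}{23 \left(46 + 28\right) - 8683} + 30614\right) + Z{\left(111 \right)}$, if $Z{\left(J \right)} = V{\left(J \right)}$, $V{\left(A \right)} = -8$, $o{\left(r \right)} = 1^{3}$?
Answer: $\frac{1444344878599}{47191560} \approx 30606.0$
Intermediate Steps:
$o{\left(r \right)} = 1$
$Z{\left(J \right)} = -8$
$\left(\frac{\frac{1}{6760} + o{\left(-29 \right)}}{23 \left(46 + 28\right) - 8683} + 30614\right) + Z{\left(111 \right)} = \left(\frac{\frac{1}{6760} + 1}{23 \left(46 + 28\right) - 8683} + 30614\right) - 8 = \left(\frac{\frac{1}{6760} + 1}{23 \cdot 74 - 8683} + 30614\right) - 8 = \left(\frac{6761}{6760 \left(1702 - 8683\right)} + 30614\right) - 8 = \left(\frac{6761}{6760 \left(-6981\right)} + 30614\right) - 8 = \left(\frac{6761}{6760} \left(- \frac{1}{6981}\right) + 30614\right) - 8 = \left(- \frac{6761}{47191560} + 30614\right) - 8 = \frac{1444722411079}{47191560} - 8 = \frac{1444344878599}{47191560}$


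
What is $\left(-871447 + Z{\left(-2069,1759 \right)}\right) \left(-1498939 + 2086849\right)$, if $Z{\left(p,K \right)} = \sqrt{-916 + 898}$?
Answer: $-512332405770 + 1763730 i \sqrt{2} \approx -5.1233 \cdot 10^{11} + 2.4943 \cdot 10^{6} i$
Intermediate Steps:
$Z{\left(p,K \right)} = 3 i \sqrt{2}$ ($Z{\left(p,K \right)} = \sqrt{-18} = 3 i \sqrt{2}$)
$\left(-871447 + Z{\left(-2069,1759 \right)}\right) \left(-1498939 + 2086849\right) = \left(-871447 + 3 i \sqrt{2}\right) \left(-1498939 + 2086849\right) = \left(-871447 + 3 i \sqrt{2}\right) 587910 = -512332405770 + 1763730 i \sqrt{2}$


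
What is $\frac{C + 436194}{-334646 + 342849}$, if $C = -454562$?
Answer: $- \frac{18368}{8203} \approx -2.2392$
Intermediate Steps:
$\frac{C + 436194}{-334646 + 342849} = \frac{-454562 + 436194}{-334646 + 342849} = - \frac{18368}{8203}$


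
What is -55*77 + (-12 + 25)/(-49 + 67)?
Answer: -76217/18 ≈ -4234.3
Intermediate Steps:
-55*77 + (-12 + 25)/(-49 + 67) = -4235 + 13/18 = -76217/18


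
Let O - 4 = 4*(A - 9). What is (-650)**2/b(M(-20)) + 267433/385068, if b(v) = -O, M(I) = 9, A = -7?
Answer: 903929311/128356 ≈ 7042.4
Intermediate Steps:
O = -60 (O = 4 + 4*(-7 - 9) = 4 + 4*(-16) = 4 - 64 = -60)
b(v) = 60 (b(v) = -1*(-60) = 60)
(-650)**2/b(M(-20)) + 267433/385068 = (-650)**2/60 + 267433/385068 = 422500*(1/60) + 267433*(1/385068) = 21125/3 + 267433/385068 = 903929311/128356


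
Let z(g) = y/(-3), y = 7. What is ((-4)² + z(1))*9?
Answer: 123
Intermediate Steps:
z(g) = -7/3 (z(g) = 7/(-3) = 7*(-⅓) = -7/3)
((-4)² + z(1))*9 = ((-4)² - 7/3)*9 = (16 - 7/3)*9 = (41/3)*9 = 123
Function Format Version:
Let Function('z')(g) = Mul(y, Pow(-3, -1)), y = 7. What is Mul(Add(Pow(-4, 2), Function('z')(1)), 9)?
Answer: 123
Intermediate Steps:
Function('z')(g) = Rational(-7, 3) (Function('z')(g) = Mul(7, Pow(-3, -1)) = Mul(7, Rational(-1, 3)) = Rational(-7, 3))
Mul(Add(Pow(-4, 2), Function('z')(1)), 9) = Mul(Add(Pow(-4, 2), Rational(-7, 3)), 9) = Mul(Add(16, Rational(-7, 3)), 9) = Mul(Rational(41, 3), 9) = 123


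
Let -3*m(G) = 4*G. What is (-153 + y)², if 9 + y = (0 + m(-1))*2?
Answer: 228484/9 ≈ 25387.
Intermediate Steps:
m(G) = -4*G/3
y = -19/3 (y = -9 + (0 - 4/3*(-1))*2 = -9 + (0 + 4/3)*2 = -9 + (4/3)*2 = -9 + 8/3 = -19/3 ≈ -6.3333)
(-153 + y)² = (-153 - 19/3)² = (-478/3)² = 228484/9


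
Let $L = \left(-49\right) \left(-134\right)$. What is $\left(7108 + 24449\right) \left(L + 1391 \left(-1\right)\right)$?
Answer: $163307475$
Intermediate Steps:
$L = 6566$
$\left(7108 + 24449\right) \left(L + 1391 \left(-1\right)\right) = \left(7108 + 24449\right) \left(6566 + 1391 \left(-1\right)\right) = 31557 \left(6566 - 1391\right) = 31557 \cdot 5175 = 163307475$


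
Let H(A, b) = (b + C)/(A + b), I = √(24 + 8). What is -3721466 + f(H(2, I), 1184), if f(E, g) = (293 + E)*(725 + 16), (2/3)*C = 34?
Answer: -7012411/2 + 5187*√2 ≈ -3.4989e+6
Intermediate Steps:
C = 51 (C = (3/2)*34 = 51)
I = 4*√2 (I = √32 = 4*√2 ≈ 5.6569)
H(A, b) = (51 + b)/(A + b) (H(A, b) = (b + 51)/(A + b) = (51 + b)/(A + b))
f(E, g) = 217113 + 741*E (f(E, g) = (293 + E)*741 = 217113 + 741*E)
-3721466 + f(H(2, I), 1184) = -3721466 + (217113 + 741*((51 + 4*√2)/(2 + 4*√2))) = -3721466 + (217113 + 741*(51 + 4*√2)/(2 + 4*√2)) = -3504353 + 741*(51 + 4*√2)/(2 + 4*√2)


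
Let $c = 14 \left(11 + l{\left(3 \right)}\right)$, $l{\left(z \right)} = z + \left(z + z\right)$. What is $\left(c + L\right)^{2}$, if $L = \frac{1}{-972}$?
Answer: $\frac{74070521281}{944784} \approx 78399.0$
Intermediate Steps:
$l{\left(z \right)} = 3 z$ ($l{\left(z \right)} = z + 2 z = 3 z$)
$L = - \frac{1}{972} \approx -0.0010288$
$c = 280$ ($c = 14 \left(11 + 3 \cdot 3\right) = 14 \left(11 + 9\right) = 14 \cdot 20 = 280$)
$\left(c + L\right)^{2} = \left(280 - \frac{1}{972}\right)^{2} = \left(\frac{272159}{972}\right)^{2} = \frac{74070521281}{944784}$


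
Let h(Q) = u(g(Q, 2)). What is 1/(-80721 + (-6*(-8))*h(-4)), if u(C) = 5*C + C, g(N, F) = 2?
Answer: -1/80145 ≈ -1.2477e-5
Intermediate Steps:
u(C) = 6*C
h(Q) = 12 (h(Q) = 6*2 = 12)
1/(-80721 + (-6*(-8))*h(-4)) = 1/(-80721 - 6*(-8)*12) = 1/(-80721 + 48*12) = 1/(-80721 + 576) = 1/(-80145) = -1/80145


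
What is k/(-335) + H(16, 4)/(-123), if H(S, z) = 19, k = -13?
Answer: -4766/41205 ≈ -0.11567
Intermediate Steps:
k/(-335) + H(16, 4)/(-123) = -13/(-335) + 19/(-123) = -13*(-1/335) + 19*(-1/123) = 13/335 - 19/123 = -4766/41205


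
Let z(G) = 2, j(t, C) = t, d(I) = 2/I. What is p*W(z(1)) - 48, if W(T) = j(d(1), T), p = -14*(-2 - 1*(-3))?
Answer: -76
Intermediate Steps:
p = -14 (p = -14*(-2 + 3) = -14*1 = -14)
W(T) = 2 (W(T) = 2/1 = 2*1 = 2)
p*W(z(1)) - 48 = -14*2 - 48 = -28 - 48 = -76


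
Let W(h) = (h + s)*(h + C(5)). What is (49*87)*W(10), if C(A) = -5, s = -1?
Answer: 191835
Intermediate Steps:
W(h) = (-1 + h)*(-5 + h) (W(h) = (h - 1)*(h - 5) = (-1 + h)*(-5 + h))
(49*87)*W(10) = (49*87)*(5 + 10² - 6*10) = 4263*(5 + 100 - 60) = 4263*45 = 191835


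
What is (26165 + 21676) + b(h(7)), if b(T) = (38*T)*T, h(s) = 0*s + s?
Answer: 49703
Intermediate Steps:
h(s) = s (h(s) = 0 + s = s)
b(T) = 38*T²
(26165 + 21676) + b(h(7)) = (26165 + 21676) + 38*7² = 47841 + 38*49 = 47841 + 1862 = 49703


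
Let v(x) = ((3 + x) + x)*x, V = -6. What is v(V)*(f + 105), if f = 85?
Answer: 10260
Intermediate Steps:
v(x) = x*(3 + 2*x) (v(x) = (3 + 2*x)*x = x*(3 + 2*x))
v(V)*(f + 105) = (-6*(3 + 2*(-6)))*(85 + 105) = -6*(3 - 12)*190 = -6*(-9)*190 = 54*190 = 10260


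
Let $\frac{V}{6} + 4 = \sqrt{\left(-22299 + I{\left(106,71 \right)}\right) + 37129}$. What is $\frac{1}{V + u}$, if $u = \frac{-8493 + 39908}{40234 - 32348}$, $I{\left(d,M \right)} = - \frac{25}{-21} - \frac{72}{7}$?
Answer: $\frac{8713580498}{232093276964921} + \frac{124377992 \sqrt{6536019}}{232093276964921} \approx 0.0014076$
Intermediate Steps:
$I{\left(d,M \right)} = - \frac{191}{21}$ ($I{\left(d,M \right)} = \left(-25\right) \left(- \frac{1}{21}\right) - \frac{72}{7} = \frac{25}{21} - \frac{72}{7} = - \frac{191}{21}$)
$V = -24 + \frac{2 \sqrt{6536019}}{7}$ ($V = -24 + 6 \sqrt{\left(-22299 - \frac{191}{21}\right) + 37129} = -24 + 6 \sqrt{- \frac{468470}{21} + 37129} = -24 + 6 \sqrt{\frac{311239}{21}} = -24 + 6 \frac{\sqrt{6536019}}{21} = -24 + \frac{2 \sqrt{6536019}}{7} \approx 706.45$)
$u = \frac{31415}{7886} \approx 3.9836$
$\frac{1}{V + u} = \frac{1}{\left(-24 + \frac{2 \sqrt{6536019}}{7}\right) + \frac{31415}{7886}} = \frac{1}{- \frac{157849}{7886} + \frac{2 \sqrt{6536019}}{7}}$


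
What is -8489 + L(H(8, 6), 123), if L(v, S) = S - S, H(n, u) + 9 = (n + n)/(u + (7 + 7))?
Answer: -8489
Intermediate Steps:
H(n, u) = -9 + 2*n/(14 + u) (H(n, u) = -9 + (n + n)/(u + (7 + 7)) = -9 + (2*n)/(u + 14) = -9 + (2*n)/(14 + u) = -9 + 2*n/(14 + u))
L(v, S) = 0
-8489 + L(H(8, 6), 123) = -8489 + 0 = -8489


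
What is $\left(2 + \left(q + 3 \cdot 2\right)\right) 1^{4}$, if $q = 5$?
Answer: $13$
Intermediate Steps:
$\left(2 + \left(q + 3 \cdot 2\right)\right) 1^{4} = \left(2 + \left(5 + 3 \cdot 2\right)\right) 1^{4} = \left(2 + \left(5 + 6\right)\right) 1 = \left(2 + 11\right) 1 = 13 \cdot 1 = 13$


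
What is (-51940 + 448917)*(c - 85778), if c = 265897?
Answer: 71503100263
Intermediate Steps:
(-51940 + 448917)*(c - 85778) = (-51940 + 448917)*(265897 - 85778) = 396977*180119 = 71503100263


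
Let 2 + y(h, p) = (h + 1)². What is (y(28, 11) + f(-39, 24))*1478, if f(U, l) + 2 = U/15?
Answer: 6166216/5 ≈ 1.2332e+6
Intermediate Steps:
f(U, l) = -2 + U/15
y(h, p) = -2 + (1 + h)² (y(h, p) = -2 + (h + 1)² = -2 + (1 + h)²)
(y(28, 11) + f(-39, 24))*1478 = ((-2 + (1 + 28)²) + (-2 + (1/15)*(-39)))*1478 = ((-2 + 29²) + (-2 - 13/5))*1478 = ((-2 + 841) - 23/5)*1478 = (839 - 23/5)*1478 = (4172/5)*1478 = 6166216/5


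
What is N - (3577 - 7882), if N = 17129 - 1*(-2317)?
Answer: 23751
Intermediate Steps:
N = 19446 (N = 17129 + 2317 = 19446)
N - (3577 - 7882) = 19446 - (3577 - 7882) = 19446 - 1*(-4305) = 19446 + 4305 = 23751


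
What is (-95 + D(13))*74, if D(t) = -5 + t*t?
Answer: 5106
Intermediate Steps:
D(t) = -5 + t**2
(-95 + D(13))*74 = (-95 + (-5 + 13**2))*74 = (-95 + (-5 + 169))*74 = (-95 + 164)*74 = 69*74 = 5106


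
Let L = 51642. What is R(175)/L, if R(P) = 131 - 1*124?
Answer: 7/51642 ≈ 0.00013555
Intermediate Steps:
R(P) = 7 (R(P) = 131 - 124 = 7)
R(175)/L = 7/51642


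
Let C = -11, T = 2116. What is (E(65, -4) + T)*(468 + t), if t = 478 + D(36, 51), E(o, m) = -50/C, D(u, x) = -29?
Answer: 21389942/11 ≈ 1.9445e+6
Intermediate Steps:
E(o, m) = 50/11 (E(o, m) = -50/(-11) = -50*(-1/11) = 50/11)
t = 449 (t = 478 - 29 = 449)
(E(65, -4) + T)*(468 + t) = (50/11 + 2116)*(468 + 449) = (23326/11)*917 = 21389942/11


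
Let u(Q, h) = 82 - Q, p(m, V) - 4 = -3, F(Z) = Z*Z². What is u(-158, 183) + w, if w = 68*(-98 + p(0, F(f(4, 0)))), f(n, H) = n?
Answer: -6356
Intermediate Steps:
F(Z) = Z³
p(m, V) = 1 (p(m, V) = 4 - 3 = 1)
w = -6596 (w = 68*(-98 + 1) = 68*(-97) = -6596)
u(-158, 183) + w = (82 - 1*(-158)) - 6596 = (82 + 158) - 6596 = 240 - 6596 = -6356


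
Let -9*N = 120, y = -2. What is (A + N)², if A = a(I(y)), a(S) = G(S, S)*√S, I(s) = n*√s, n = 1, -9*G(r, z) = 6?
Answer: 4*(20 + (-2)^(¼))²/9 ≈ 192.73 + 15.578*I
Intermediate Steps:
N = -40/3 (N = -⅑*120 = -40/3 ≈ -13.333)
G(r, z) = -⅔ (G(r, z) = -⅑*6 = -⅔)
I(s) = √s (I(s) = 1*√s = √s)
a(S) = -2*√S/3
A = -2*2^(¼)*√I/3 (A = -2*(-2)^(¼)/3 = -2*2^(¼)*√I/3 ≈ -0.5606 - 0.5606*I)
(A + N)² = (-2*(-2)^(¼)/3 - 40/3)² = (-40/3 - 2*(-2)^(¼)/3)²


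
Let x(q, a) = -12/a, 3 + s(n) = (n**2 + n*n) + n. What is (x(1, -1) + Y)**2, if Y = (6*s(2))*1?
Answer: 2916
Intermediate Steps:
s(n) = -3 + n + 2*n**2 (s(n) = -3 + ((n**2 + n*n) + n) = -3 + ((n**2 + n**2) + n) = -3 + (2*n**2 + n) = -3 + (n + 2*n**2) = -3 + n + 2*n**2)
Y = 42 (Y = (6*(-3 + 2 + 2*2**2))*1 = (6*(-3 + 2 + 2*4))*1 = (6*(-3 + 2 + 8))*1 = (6*7)*1 = 42*1 = 42)
(x(1, -1) + Y)**2 = (-12/(-1) + 42)**2 = (-12*(-1) + 42)**2 = (12 + 42)**2 = 54**2 = 2916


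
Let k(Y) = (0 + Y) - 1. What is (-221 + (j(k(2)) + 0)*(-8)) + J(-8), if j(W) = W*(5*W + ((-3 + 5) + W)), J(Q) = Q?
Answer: -293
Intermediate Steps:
k(Y) = -1 + Y (k(Y) = Y - 1 = -1 + Y)
j(W) = W*(2 + 6*W) (j(W) = W*(5*W + (2 + W)) = W*(2 + 6*W))
(-221 + (j(k(2)) + 0)*(-8)) + J(-8) = (-221 + (2*(-1 + 2)*(1 + 3*(-1 + 2)) + 0)*(-8)) - 8 = (-221 + (2*1*(1 + 3*1) + 0)*(-8)) - 8 = (-221 + (2*1*(1 + 3) + 0)*(-8)) - 8 = (-221 + (2*1*4 + 0)*(-8)) - 8 = (-221 + (8 + 0)*(-8)) - 8 = (-221 + 8*(-8)) - 8 = (-221 - 64) - 8 = -285 - 8 = -293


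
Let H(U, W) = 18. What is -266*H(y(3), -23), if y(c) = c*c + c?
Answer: -4788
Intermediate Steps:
y(c) = c + c² (y(c) = c² + c = c + c²)
-266*H(y(3), -23) = -266*18 = -4788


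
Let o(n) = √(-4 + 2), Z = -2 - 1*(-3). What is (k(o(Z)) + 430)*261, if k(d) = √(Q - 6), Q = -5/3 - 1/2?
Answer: 112230 + 609*I*√6/2 ≈ 1.1223e+5 + 745.87*I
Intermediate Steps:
Z = 1 (Z = -2 + 3 = 1)
Q = -13/6 (Q = -5*⅓ - 1*½ = -5/3 - ½ = -13/6 ≈ -2.1667)
o(n) = I*√2 (o(n) = √(-2) = I*√2)
k(d) = 7*I*√6/6 (k(d) = √(-13/6 - 6) = √(-49/6) = 7*I*√6/6)
(k(o(Z)) + 430)*261 = (7*I*√6/6 + 430)*261 = (430 + 7*I*√6/6)*261 = 112230 + 609*I*√6/2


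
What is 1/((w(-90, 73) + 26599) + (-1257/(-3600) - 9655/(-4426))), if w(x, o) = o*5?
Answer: 2655600/71612318647 ≈ 3.7083e-5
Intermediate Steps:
w(x, o) = 5*o
1/((w(-90, 73) + 26599) + (-1257/(-3600) - 9655/(-4426))) = 1/((5*73 + 26599) + (-1257/(-3600) - 9655/(-4426))) = 1/((365 + 26599) + (-1257*(-1/3600) - 9655*(-1/4426))) = 1/(26964 + (419/1200 + 9655/4426)) = 1/(26964 + 6720247/2655600) = 1/(71612318647/2655600) = 2655600/71612318647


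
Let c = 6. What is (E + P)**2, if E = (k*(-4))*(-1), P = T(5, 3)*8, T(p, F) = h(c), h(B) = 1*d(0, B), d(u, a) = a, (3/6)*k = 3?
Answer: 5184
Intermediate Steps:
k = 6 (k = 2*3 = 6)
h(B) = B (h(B) = 1*B = B)
T(p, F) = 6
P = 48 (P = 6*8 = 48)
E = 24 (E = (6*(-4))*(-1) = -24*(-1) = 24)
(E + P)**2 = (24 + 48)**2 = 72**2 = 5184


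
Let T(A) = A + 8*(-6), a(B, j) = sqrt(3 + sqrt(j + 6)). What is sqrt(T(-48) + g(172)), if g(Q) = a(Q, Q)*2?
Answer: sqrt(-96 + 2*sqrt(3 + sqrt(178))) ≈ 9.3763*I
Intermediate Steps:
a(B, j) = sqrt(3 + sqrt(6 + j))
T(A) = -48 + A (T(A) = A - 48 = -48 + A)
g(Q) = 2*sqrt(3 + sqrt(6 + Q)) (g(Q) = sqrt(3 + sqrt(6 + Q))*2 = 2*sqrt(3 + sqrt(6 + Q)))
sqrt(T(-48) + g(172)) = sqrt((-48 - 48) + 2*sqrt(3 + sqrt(6 + 172))) = sqrt(-96 + 2*sqrt(3 + sqrt(178)))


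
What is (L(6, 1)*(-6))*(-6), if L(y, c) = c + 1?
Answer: 72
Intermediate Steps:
L(y, c) = 1 + c
(L(6, 1)*(-6))*(-6) = ((1 + 1)*(-6))*(-6) = (2*(-6))*(-6) = -12*(-6) = 72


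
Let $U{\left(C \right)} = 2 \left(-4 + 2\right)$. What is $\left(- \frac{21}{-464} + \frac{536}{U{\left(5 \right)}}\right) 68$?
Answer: $- \frac{1056635}{116} \approx -9108.9$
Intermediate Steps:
$U{\left(C \right)} = -4$ ($U{\left(C \right)} = 2 \left(-2\right) = -4$)
$\left(- \frac{21}{-464} + \frac{536}{U{\left(5 \right)}}\right) 68 = \left(- \frac{21}{-464} + \frac{536}{-4}\right) 68 = \left(\left(-21\right) \left(- \frac{1}{464}\right) + 536 \left(- \frac{1}{4}\right)\right) 68 = \left(\frac{21}{464} - 134\right) 68 = \left(- \frac{62155}{464}\right) 68 = - \frac{1056635}{116}$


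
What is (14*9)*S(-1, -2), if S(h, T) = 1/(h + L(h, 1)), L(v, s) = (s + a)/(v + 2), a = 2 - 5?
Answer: -42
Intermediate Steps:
a = -3
L(v, s) = (-3 + s)/(2 + v) (L(v, s) = (s - 3)/(v + 2) = (-3 + s)/(2 + v))
S(h, T) = 1/(h - 2/(2 + h)) (S(h, T) = 1/(h + (-3 + 1)/(2 + h)) = 1/(h - 2/(2 + h)))
(14*9)*S(-1, -2) = (14*9)*((2 - 1)/(-2 - (2 - 1))) = 126*(1/(-2 - 1*1)) = 126*(1/(-2 - 1)) = 126*(1/(-3)) = 126*(-1/3*1) = 126*(-1/3) = -42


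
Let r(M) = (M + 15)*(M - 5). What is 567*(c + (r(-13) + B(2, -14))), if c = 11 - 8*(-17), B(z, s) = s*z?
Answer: 47061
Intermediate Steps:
r(M) = (-5 + M)*(15 + M) (r(M) = (15 + M)*(-5 + M) = (-5 + M)*(15 + M))
c = 147 (c = 11 + 136 = 147)
567*(c + (r(-13) + B(2, -14))) = 567*(147 + ((-75 + (-13)² + 10*(-13)) - 14*2)) = 567*(147 + ((-75 + 169 - 130) - 28)) = 567*(147 + (-36 - 28)) = 567*(147 - 64) = 567*83 = 47061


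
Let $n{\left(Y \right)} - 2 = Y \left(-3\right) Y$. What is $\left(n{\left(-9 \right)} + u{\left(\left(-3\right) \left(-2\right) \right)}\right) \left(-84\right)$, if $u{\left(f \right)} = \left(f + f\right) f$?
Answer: $14196$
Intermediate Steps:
$u{\left(f \right)} = 2 f^{2}$ ($u{\left(f \right)} = 2 f f = 2 f^{2}$)
$n{\left(Y \right)} = 2 - 3 Y^{2}$ ($n{\left(Y \right)} = 2 + Y \left(-3\right) Y = 2 + - 3 Y Y = 2 - 3 Y^{2}$)
$\left(n{\left(-9 \right)} + u{\left(\left(-3\right) \left(-2\right) \right)}\right) \left(-84\right) = \left(\left(2 - 3 \left(-9\right)^{2}\right) + 2 \left(\left(-3\right) \left(-2\right)\right)^{2}\right) \left(-84\right) = \left(\left(2 - 243\right) + 2 \cdot 6^{2}\right) \left(-84\right) = \left(\left(2 - 243\right) + 2 \cdot 36\right) \left(-84\right) = \left(-241 + 72\right) \left(-84\right) = \left(-169\right) \left(-84\right) = 14196$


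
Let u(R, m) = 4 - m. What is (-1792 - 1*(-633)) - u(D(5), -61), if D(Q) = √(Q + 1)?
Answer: -1224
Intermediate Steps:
D(Q) = √(1 + Q)
(-1792 - 1*(-633)) - u(D(5), -61) = (-1792 - 1*(-633)) - (4 - 1*(-61)) = (-1792 + 633) - (4 + 61) = -1159 - 1*65 = -1159 - 65 = -1224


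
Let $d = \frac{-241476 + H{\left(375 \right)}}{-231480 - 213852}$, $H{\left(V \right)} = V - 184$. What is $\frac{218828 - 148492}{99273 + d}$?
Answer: $\frac{31322871552}{44209684921} \approx 0.70851$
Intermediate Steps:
$H{\left(V \right)} = -184 + V$
$d = \frac{241285}{445332}$ ($d = \frac{-241476 + \left(-184 + 375\right)}{-231480 - 213852} = \frac{-241476 + 191}{-445332} = \left(-241285\right) \left(- \frac{1}{445332}\right) = \frac{241285}{445332} \approx 0.54181$)
$\frac{218828 - 148492}{99273 + d} = \frac{218828 - 148492}{99273 + \frac{241285}{445332}} = \frac{70336}{\frac{44209684921}{445332}} = 70336 \cdot \frac{445332}{44209684921} = \frac{31322871552}{44209684921}$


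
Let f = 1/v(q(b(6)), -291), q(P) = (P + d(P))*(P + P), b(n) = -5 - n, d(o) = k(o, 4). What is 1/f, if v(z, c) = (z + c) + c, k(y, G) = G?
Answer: -428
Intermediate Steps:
d(o) = 4
q(P) = 2*P*(4 + P) (q(P) = (P + 4)*(P + P) = (4 + P)*(2*P) = 2*P*(4 + P))
v(z, c) = z + 2*c (v(z, c) = (c + z) + c = z + 2*c)
f = -1/428 (f = 1/(2*(-5 - 1*6)*(4 + (-5 - 1*6)) + 2*(-291)) = 1/(2*(-5 - 6)*(4 + (-5 - 6)) - 582) = 1/(2*(-11)*(4 - 11) - 582) = 1/(2*(-11)*(-7) - 582) = 1/(154 - 582) = 1/(-428) = -1/428 ≈ -0.0023364)
1/f = 1/(-1/428) = -428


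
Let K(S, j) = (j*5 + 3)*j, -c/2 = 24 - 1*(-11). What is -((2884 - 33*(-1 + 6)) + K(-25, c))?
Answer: -27009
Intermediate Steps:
c = -70 (c = -2*(24 - 1*(-11)) = -2*(24 + 11) = -2*35 = -70)
K(S, j) = j*(3 + 5*j) (K(S, j) = (5*j + 3)*j = (3 + 5*j)*j = j*(3 + 5*j))
-((2884 - 33*(-1 + 6)) + K(-25, c)) = -((2884 - 33*(-1 + 6)) - 70*(3 + 5*(-70))) = -((2884 - 33*5) - 70*(3 - 350)) = -((2884 - 165) - 70*(-347)) = -(2719 + 24290) = -1*27009 = -27009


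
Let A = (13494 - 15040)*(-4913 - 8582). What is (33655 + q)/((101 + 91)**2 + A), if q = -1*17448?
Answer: 16207/20900134 ≈ 0.00077545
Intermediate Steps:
A = 20863270 (A = -1546*(-13495) = 20863270)
q = -17448
(33655 + q)/((101 + 91)**2 + A) = (33655 - 17448)/((101 + 91)**2 + 20863270) = 16207/(192**2 + 20863270) = 16207/(36864 + 20863270) = 16207/20900134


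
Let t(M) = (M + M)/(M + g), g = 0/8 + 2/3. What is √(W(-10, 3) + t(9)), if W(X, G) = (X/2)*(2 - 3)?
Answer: √5771/29 ≈ 2.6196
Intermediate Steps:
g = ⅔ (g = 0*(⅛) + 2*(⅓) = 0 + ⅔ = ⅔ ≈ 0.66667)
t(M) = 2*M/(⅔ + M) (t(M) = (M + M)/(M + ⅔) = (2*M)/(⅔ + M) = 2*M/(⅔ + M))
W(X, G) = -X/2 (W(X, G) = (X*(½))*(-1) = (X/2)*(-1) = -X/2)
√(W(-10, 3) + t(9)) = √(-½*(-10) + 6*9/(2 + 3*9)) = √(5 + 6*9/(2 + 27)) = √(5 + 6*9/29) = √(5 + 6*9*(1/29)) = √(5 + 54/29) = √(199/29) = √5771/29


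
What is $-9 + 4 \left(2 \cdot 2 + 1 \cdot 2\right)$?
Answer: $15$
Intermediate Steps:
$-9 + 4 \left(2 \cdot 2 + 1 \cdot 2\right) = -9 + 4 \left(4 + 2\right) = -9 + 4 \cdot 6 = -9 + 24 = 15$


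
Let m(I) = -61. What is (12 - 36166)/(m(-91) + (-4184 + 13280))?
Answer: -36154/9035 ≈ -4.0015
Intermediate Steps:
(12 - 36166)/(m(-91) + (-4184 + 13280)) = (12 - 36166)/(-61 + (-4184 + 13280)) = -36154/(-61 + 9096) = -36154/9035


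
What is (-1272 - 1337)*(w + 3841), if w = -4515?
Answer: 1758466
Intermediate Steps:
(-1272 - 1337)*(w + 3841) = (-1272 - 1337)*(-4515 + 3841) = -2609*(-674) = 1758466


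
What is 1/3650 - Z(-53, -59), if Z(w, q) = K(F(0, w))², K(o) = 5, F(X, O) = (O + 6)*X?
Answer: -91249/3650 ≈ -25.000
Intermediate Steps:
F(X, O) = X*(6 + O) (F(X, O) = (6 + O)*X = X*(6 + O))
Z(w, q) = 25 (Z(w, q) = 5² = 25)
1/3650 - Z(-53, -59) = 1/3650 - 1*25 = 1/3650 - 25 = -91249/3650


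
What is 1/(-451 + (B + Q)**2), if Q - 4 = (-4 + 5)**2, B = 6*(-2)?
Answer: -1/402 ≈ -0.0024876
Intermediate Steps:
B = -12
Q = 5 (Q = 4 + (-4 + 5)**2 = 4 + 1**2 = 4 + 1 = 5)
1/(-451 + (B + Q)**2) = 1/(-451 + (-12 + 5)**2) = 1/(-451 + (-7)**2) = 1/(-451 + 49) = 1/(-402) = -1/402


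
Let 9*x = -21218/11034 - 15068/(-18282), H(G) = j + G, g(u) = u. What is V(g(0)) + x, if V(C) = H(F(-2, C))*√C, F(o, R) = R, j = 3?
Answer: -18470597/151292691 ≈ -0.12209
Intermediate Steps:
H(G) = 3 + G
x = -18470597/151292691 (x = (-21218/11034 - 15068/(-18282))/9 = (-21218*1/11034 - 15068*(-1/18282))/9 = (-10609/5517 + 7534/9141)/9 = (⅑)*(-18470597/16810299) = -18470597/151292691 ≈ -0.12209)
V(C) = √C*(3 + C) (V(C) = (3 + C)*√C = √C*(3 + C))
V(g(0)) + x = √0*(3 + 0) - 18470597/151292691 = 0*3 - 18470597/151292691 = 0 - 18470597/151292691 = -18470597/151292691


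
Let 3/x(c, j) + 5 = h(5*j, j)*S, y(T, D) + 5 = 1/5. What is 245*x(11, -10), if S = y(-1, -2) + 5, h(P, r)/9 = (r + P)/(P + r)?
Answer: -3675/16 ≈ -229.69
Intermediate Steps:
y(T, D) = -24/5 (y(T, D) = -5 + 1/5 = -5 + ⅕ = -24/5)
h(P, r) = 9 (h(P, r) = 9*((r + P)/(P + r)) = 9*((P + r)/(P + r)) = 9*1 = 9)
S = ⅕ (S = -24/5 + 5 = ⅕ ≈ 0.20000)
x(c, j) = -15/16 (x(c, j) = 3/(-5 + 9*(⅕)) = 3/(-5 + 9/5) = 3/(-16/5) = 3*(-5/16) = -15/16)
245*x(11, -10) = 245*(-15/16) = -3675/16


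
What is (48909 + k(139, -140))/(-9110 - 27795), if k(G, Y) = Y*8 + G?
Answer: -47928/36905 ≈ -1.2987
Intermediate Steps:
k(G, Y) = G + 8*Y (k(G, Y) = 8*Y + G = G + 8*Y)
(48909 + k(139, -140))/(-9110 - 27795) = (48909 + (139 + 8*(-140)))/(-9110 - 27795) = (48909 + (139 - 1120))/(-36905) = (48909 - 981)*(-1/36905) = 47928*(-1/36905) = -47928/36905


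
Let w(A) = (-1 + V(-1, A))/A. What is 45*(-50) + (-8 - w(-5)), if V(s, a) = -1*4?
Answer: -2259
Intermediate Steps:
V(s, a) = -4
w(A) = -5/A (w(A) = (-1 - 4)/A = -5/A)
45*(-50) + (-8 - w(-5)) = 45*(-50) + (-8 - (-5)/(-5)) = -2250 + (-8 - (-5)*(-1)/5) = -2250 + (-8 - 1*1) = -2250 + (-8 - 1) = -2250 - 9 = -2259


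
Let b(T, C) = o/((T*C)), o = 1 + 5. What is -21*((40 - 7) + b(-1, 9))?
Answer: -679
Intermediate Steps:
o = 6
b(T, C) = 6/(C*T) (b(T, C) = 6/((T*C)) = 6/((C*T)) = 6*(1/(C*T)) = 6/(C*T))
-21*((40 - 7) + b(-1, 9)) = -21*((40 - 7) + 6/(9*(-1))) = -21*(33 + 6*(1/9)*(-1)) = -21*(33 - 2/3) = -21*97/3 = -1*679 = -679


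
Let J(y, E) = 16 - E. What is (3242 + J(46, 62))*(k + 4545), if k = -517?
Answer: 12873488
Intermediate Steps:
(3242 + J(46, 62))*(k + 4545) = (3242 + (16 - 1*62))*(-517 + 4545) = (3242 + (16 - 62))*4028 = (3242 - 46)*4028 = 3196*4028 = 12873488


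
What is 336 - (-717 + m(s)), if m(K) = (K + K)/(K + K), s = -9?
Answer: 1052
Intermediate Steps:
m(K) = 1 (m(K) = (2*K)/((2*K)) = (2*K)*(1/(2*K)) = 1)
336 - (-717 + m(s)) = 336 - (-717 + 1) = 336 - 1*(-716) = 336 + 716 = 1052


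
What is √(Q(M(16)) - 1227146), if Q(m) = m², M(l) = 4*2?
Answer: I*√1227082 ≈ 1107.7*I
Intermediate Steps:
M(l) = 8
√(Q(M(16)) - 1227146) = √(8² - 1227146) = √(64 - 1227146) = √(-1227082) = I*√1227082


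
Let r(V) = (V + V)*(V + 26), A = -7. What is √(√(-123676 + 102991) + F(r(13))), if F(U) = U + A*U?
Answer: √(-6084 + I*√20685) ≈ 0.9219 + 78.005*I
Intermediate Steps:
r(V) = 2*V*(26 + V) (r(V) = (2*V)*(26 + V) = 2*V*(26 + V))
F(U) = -6*U (F(U) = U - 7*U = -6*U)
√(√(-123676 + 102991) + F(r(13))) = √(√(-123676 + 102991) - 12*13*(26 + 13)) = √(√(-20685) - 12*13*39) = √(I*√20685 - 6*1014) = √(I*√20685 - 6084) = √(-6084 + I*√20685)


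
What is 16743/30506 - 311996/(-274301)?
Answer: 14110371619/8367826306 ≈ 1.6863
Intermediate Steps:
16743/30506 - 311996/(-274301) = 16743*(1/30506) - 311996*(-1/274301) = 16743/30506 + 311996/274301 = 14110371619/8367826306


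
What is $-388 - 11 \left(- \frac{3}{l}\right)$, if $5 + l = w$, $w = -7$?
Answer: $- \frac{1563}{4} \approx -390.75$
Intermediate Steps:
$l = -12$ ($l = -5 - 7 = -12$)
$-388 - 11 \left(- \frac{3}{l}\right) = -388 - 11 \left(- \frac{3}{-12}\right) = -388 - 11 \left(\left(-3\right) \left(- \frac{1}{12}\right)\right) = -388 - \frac{11}{4} = - \frac{1563}{4}$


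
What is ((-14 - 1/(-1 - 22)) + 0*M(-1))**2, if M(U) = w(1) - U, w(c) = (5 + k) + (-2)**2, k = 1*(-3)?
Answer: 103041/529 ≈ 194.78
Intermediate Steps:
k = -3
w(c) = 6 (w(c) = (5 - 3) + (-2)**2 = 2 + 4 = 6)
M(U) = 6 - U
((-14 - 1/(-1 - 22)) + 0*M(-1))**2 = ((-14 - 1/(-1 - 22)) + 0*(6 - 1*(-1)))**2 = ((-14 - 1/(-23)) + 0*(6 + 1))**2 = ((-14 - 1*(-1/23)) + 0*7)**2 = ((-14 + 1/23) + 0)**2 = (-321/23 + 0)**2 = (-321/23)**2 = 103041/529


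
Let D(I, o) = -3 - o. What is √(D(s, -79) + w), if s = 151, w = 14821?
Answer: √14897 ≈ 122.05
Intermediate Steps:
√(D(s, -79) + w) = √((-3 - 1*(-79)) + 14821) = √((-3 + 79) + 14821) = √(76 + 14821) = √14897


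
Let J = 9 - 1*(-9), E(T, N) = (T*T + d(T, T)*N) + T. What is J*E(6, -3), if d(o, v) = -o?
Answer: 1080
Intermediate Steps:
E(T, N) = T + T² - N*T (E(T, N) = (T*T + (-T)*N) + T = (T² - N*T) + T = T + T² - N*T)
J = 18 (J = 9 + 9 = 18)
J*E(6, -3) = 18*(6*(1 + 6 - 1*(-3))) = 18*(6*(1 + 6 + 3)) = 18*(6*10) = 18*60 = 1080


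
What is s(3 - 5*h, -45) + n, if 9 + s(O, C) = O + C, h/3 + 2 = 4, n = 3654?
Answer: 3573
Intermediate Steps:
h = 6 (h = -6 + 3*4 = -6 + 12 = 6)
s(O, C) = -9 + C + O (s(O, C) = -9 + (O + C) = -9 + (C + O) = -9 + C + O)
s(3 - 5*h, -45) + n = (-9 - 45 + (3 - 5*6)) + 3654 = (-9 - 45 + (3 - 30)) + 3654 = (-9 - 45 - 27) + 3654 = -81 + 3654 = 3573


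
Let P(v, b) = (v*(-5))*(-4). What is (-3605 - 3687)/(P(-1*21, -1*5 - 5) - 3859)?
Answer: 7292/4279 ≈ 1.7041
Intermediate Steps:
P(v, b) = 20*v (P(v, b) = -5*v*(-4) = 20*v)
(-3605 - 3687)/(P(-1*21, -1*5 - 5) - 3859) = (-3605 - 3687)/(20*(-1*21) - 3859) = -7292/(20*(-21) - 3859) = -7292/(-420 - 3859) = -7292/(-4279) = -7292*(-1/4279) = 7292/4279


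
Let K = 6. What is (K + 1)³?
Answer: 343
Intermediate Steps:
(K + 1)³ = (6 + 1)³ = 7³ = 343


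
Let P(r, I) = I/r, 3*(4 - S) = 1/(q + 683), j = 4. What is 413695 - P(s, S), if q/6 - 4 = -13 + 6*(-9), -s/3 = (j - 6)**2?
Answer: 4542374759/10980 ≈ 4.1370e+5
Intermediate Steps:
s = -12 (s = -3*(4 - 6)**2 = -3*(-2)**2 = -3*4 = -12)
q = -378 (q = 24 + 6*(-13 + 6*(-9)) = 24 + 6*(-13 - 54) = 24 + 6*(-67) = 24 - 402 = -378)
S = 3659/915 (S = 4 - 1/(3*(-378 + 683)) = 4 - 1/3/305 = 4 - 1/3*1/305 = 4 - 1/915 = 3659/915 ≈ 3.9989)
413695 - P(s, S) = 413695 - 3659/(915*(-12)) = 413695 - 3659*(-1)/(915*12) = 413695 - 1*(-3659/10980) = 413695 + 3659/10980 = 4542374759/10980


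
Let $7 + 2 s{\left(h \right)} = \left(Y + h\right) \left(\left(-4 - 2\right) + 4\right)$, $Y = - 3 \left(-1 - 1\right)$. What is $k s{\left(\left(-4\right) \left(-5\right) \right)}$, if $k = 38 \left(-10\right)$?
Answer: $11210$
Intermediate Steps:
$Y = 6$ ($Y = \left(-3\right) \left(-2\right) = 6$)
$k = -380$
$s{\left(h \right)} = - \frac{19}{2} - h$ ($s{\left(h \right)} = - \frac{7}{2} + \frac{\left(6 + h\right) \left(\left(-4 - 2\right) + 4\right)}{2} = - \frac{7}{2} + \frac{\left(6 + h\right) \left(-6 + 4\right)}{2} = - \frac{7}{2} + \frac{\left(6 + h\right) \left(-2\right)}{2} = - \frac{7}{2} + \frac{-12 - 2 h}{2} = - \frac{7}{2} - \left(6 + h\right) = - \frac{19}{2} - h$)
$k s{\left(\left(-4\right) \left(-5\right) \right)} = - 380 \left(- \frac{19}{2} - \left(-4\right) \left(-5\right)\right) = - 380 \left(- \frac{19}{2} - 20\right) = \left(-380\right) \left(- \frac{59}{2}\right) = 11210$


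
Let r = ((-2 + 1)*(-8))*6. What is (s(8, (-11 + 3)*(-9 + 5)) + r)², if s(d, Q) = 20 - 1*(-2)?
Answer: 4900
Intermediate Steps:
s(d, Q) = 22 (s(d, Q) = 20 + 2 = 22)
r = 48 (r = -1*(-8)*6 = 8*6 = 48)
(s(8, (-11 + 3)*(-9 + 5)) + r)² = (22 + 48)² = 70² = 4900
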